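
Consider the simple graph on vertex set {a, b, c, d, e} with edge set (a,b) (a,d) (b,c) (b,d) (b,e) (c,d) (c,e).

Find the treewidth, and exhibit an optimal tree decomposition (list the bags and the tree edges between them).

The largest bag has 3 vertices, giving width 2; this decomposition certifies tw(G) ≤ 2. Conversely, {b, c, d} is a clique of size 3, and the vertices of any clique must share a bag in every tree decomposition; so some bag has ≥ 3 vertices and tw(G) ≥ 2. Hence tw(G) = 2 exactly.

Treewidth 2.
One optimal decomposition is:
Bags: B1 = {b, c, d}  B2 = {b, c, e}  B3 = {a, b, d}
Tree: B1–B2, B1–B3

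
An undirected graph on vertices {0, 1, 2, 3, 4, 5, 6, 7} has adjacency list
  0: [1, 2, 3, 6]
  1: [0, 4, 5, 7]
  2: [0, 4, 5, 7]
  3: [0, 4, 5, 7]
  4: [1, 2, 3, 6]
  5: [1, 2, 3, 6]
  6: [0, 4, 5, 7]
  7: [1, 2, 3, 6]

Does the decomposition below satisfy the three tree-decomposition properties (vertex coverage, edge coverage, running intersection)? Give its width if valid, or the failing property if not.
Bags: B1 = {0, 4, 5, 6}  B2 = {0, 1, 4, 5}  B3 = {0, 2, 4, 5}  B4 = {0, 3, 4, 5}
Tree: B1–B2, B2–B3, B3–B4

A tree decomposition must satisfy three properties: every vertex lies in some bag; for every edge, both endpoints lie together in some bag; and for every vertex, the bags containing it form a connected subtree. Here vertex 7 appears in no bag, so the decomposition is invalid.

No — vertex 7 appears in no bag.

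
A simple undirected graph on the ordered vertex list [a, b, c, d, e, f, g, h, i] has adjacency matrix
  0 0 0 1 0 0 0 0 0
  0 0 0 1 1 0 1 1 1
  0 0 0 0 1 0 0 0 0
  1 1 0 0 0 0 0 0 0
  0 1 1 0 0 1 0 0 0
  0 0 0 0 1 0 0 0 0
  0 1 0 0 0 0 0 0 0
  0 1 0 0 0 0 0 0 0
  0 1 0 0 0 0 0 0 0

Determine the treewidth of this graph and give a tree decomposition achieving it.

Each bag holds 2 vertices, so the decomposition has width 1, which upper-bounds the treewidth. Any graph with an edge has treewidth ≥ 1, and G has the edge b–e. Therefore the treewidth is 1.

Treewidth 1.
Bags: B1 = {b, e}  B2 = {b, d}  B3 = {b, i}  B4 = {e, f}  B5 = {b, h}  B6 = {c, e}  B7 = {a, d}  B8 = {b, g}
Tree: B1–B2, B1–B3, B1–B4, B2–B5, B1–B6, B2–B7, B2–B8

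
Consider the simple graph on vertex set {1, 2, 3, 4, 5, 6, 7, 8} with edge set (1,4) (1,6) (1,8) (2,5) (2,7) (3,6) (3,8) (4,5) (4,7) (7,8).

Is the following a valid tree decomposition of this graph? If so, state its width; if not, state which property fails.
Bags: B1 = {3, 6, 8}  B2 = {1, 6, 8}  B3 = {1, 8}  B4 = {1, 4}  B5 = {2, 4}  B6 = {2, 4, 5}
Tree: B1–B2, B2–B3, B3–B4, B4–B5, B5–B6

A tree decomposition must satisfy three properties: every vertex lies in some bag; for every edge, both endpoints lie together in some bag; and for every vertex, the bags containing it form a connected subtree. Here vertex 7 appears in no bag, so the decomposition is invalid.

No — vertex 7 appears in no bag.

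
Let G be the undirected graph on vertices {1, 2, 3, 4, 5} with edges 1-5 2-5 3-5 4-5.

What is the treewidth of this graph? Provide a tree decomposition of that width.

The largest bag has 2 vertices, giving width 1; this decomposition certifies tw(G) ≤ 1. Any graph with an edge has treewidth ≥ 1, and G has the edge 4–5. Therefore the treewidth is 1.

Treewidth 1.
Bags: B1 = {4, 5}  B2 = {2, 5}  B3 = {1, 5}  B4 = {3, 5}
Tree: B1–B2, B2–B3, B1–B4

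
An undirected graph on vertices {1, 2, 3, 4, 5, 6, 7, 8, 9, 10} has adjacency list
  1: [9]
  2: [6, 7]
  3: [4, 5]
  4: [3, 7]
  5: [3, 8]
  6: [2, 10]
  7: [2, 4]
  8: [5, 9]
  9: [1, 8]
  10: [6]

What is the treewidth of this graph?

1

A width-1 tree decomposition is:
Bags: B1 = {1, 9}  B2 = {8, 9}  B3 = {5, 8}  B4 = {3, 5}  B5 = {3, 4}  B6 = {4, 7}  B7 = {2, 7}  B8 = {2, 6}  B9 = {6, 10}
Tree: B1–B2, B2–B3, B3–B4, B4–B5, B5–B6, B6–B7, B7–B8, B8–B9
The largest bag has 2 vertices, giving width 1; this decomposition certifies tw(G) ≤ 1. Any graph with an edge has treewidth ≥ 1, and G has the edge 1–9. Therefore the treewidth is 1.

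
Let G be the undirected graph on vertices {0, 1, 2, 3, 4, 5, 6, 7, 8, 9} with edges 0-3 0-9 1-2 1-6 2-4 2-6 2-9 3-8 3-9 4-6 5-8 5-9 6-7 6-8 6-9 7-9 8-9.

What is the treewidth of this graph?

A width-2 tree decomposition is:
Bags: B1 = {2, 6, 9}  B2 = {6, 8, 9}  B3 = {1, 2, 6}  B4 = {6, 7, 9}  B5 = {3, 8, 9}  B6 = {5, 8, 9}  B7 = {2, 4, 6}  B8 = {0, 3, 9}
Tree: B1–B2, B1–B3, B1–B4, B2–B5, B2–B6, B3–B7, B5–B8
Every bag has size at most 3, so the width is 3 − 1 = 2 and tw(G) ≤ 2. For the lower bound, the 3 vertices {1, 2, 6} are pairwise adjacent, and any tree decomposition puts a clique entirely inside one bag — forcing width ≥ 2. The upper and lower bounds meet at 2, so that is the treewidth.

2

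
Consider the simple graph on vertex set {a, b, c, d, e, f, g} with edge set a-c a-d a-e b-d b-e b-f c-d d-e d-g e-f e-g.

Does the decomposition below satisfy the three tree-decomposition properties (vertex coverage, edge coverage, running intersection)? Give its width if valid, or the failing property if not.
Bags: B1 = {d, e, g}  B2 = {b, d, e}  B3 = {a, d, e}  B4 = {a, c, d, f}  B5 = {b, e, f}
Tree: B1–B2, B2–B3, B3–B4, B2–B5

A tree decomposition must satisfy three properties: every vertex lies in some bag; for every edge, both endpoints lie together in some bag; and for every vertex, the bags containing it form a connected subtree. Here bags containing vertex f are not connected in the tree, so the decomposition is invalid.

No — bags containing vertex f are not connected in the tree.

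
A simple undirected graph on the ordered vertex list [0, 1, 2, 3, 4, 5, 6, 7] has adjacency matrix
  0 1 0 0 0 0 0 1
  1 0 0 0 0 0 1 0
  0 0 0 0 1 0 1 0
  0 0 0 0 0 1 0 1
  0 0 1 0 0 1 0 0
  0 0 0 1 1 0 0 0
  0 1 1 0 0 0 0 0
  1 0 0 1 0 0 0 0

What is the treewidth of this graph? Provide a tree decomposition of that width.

Treewidth 2.
One optimal decomposition is:
Bags: B1 = {1, 2, 6}  B2 = {1, 2, 4}  B3 = {1, 4, 5}  B4 = {1, 3, 5}  B5 = {1, 3, 7}  B6 = {0, 1, 7}
Tree: B1–B2, B2–B3, B3–B4, B4–B5, B5–B6

Each bag holds 3 vertices, so the decomposition has width 2, which upper-bounds the treewidth. Since 1–6–2–4–5–3–7–0–1 is a cycle in G, G is not acyclic. Forests are exactly the graphs of treewidth ≤ 1, so tw(G) ≥ 2. Hence tw(G) = 2 exactly.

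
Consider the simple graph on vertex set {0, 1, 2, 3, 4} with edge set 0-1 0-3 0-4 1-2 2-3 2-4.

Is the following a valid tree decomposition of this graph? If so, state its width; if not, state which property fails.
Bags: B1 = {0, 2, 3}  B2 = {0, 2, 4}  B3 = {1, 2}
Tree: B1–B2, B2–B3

A tree decomposition must satisfy three properties: every vertex lies in some bag; for every edge, both endpoints lie together in some bag; and for every vertex, the bags containing it form a connected subtree. Here edge (0,1) lies in no bag, so the decomposition is invalid.

No — edge (0,1) lies in no bag.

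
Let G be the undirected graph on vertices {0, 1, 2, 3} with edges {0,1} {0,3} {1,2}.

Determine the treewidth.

A width-1 tree decomposition is:
Bags: B1 = {1, 2}  B2 = {0, 1}  B3 = {0, 3}
Tree: B1–B2, B2–B3
Every bag has size at most 2, so the width is 2 − 1 = 1 and tw(G) ≤ 1. Any graph with an edge has treewidth ≥ 1, and G has the edge 2–1. The upper and lower bounds meet at 1, so that is the treewidth.

1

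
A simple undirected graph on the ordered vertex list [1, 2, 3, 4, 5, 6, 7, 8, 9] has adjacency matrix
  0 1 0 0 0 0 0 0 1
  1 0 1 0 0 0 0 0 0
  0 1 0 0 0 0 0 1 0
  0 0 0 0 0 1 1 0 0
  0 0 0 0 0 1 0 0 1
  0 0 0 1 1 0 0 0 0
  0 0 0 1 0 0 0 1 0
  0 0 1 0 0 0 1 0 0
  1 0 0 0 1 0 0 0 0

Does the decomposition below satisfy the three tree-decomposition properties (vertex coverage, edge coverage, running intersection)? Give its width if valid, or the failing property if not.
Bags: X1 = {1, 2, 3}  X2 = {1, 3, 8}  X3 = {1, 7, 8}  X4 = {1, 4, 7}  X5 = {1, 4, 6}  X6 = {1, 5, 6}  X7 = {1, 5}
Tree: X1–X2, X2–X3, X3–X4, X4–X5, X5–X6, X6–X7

A tree decomposition must satisfy three properties: every vertex lies in some bag; for every edge, both endpoints lie together in some bag; and for every vertex, the bags containing it form a connected subtree. Here vertex 9 appears in no bag, so the decomposition is invalid.

No — vertex 9 appears in no bag.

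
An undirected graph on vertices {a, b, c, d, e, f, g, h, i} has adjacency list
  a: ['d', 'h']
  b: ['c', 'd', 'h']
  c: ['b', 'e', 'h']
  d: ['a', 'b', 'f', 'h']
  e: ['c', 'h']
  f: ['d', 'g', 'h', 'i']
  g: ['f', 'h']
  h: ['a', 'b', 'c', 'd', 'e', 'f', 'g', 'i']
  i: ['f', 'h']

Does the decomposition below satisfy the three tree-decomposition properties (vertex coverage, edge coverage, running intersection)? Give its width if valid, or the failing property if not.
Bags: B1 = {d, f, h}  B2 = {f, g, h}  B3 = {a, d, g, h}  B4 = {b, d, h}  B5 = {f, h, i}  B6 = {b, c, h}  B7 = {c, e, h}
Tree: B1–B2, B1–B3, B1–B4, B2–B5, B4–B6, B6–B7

A tree decomposition must satisfy three properties: every vertex lies in some bag; for every edge, both endpoints lie together in some bag; and for every vertex, the bags containing it form a connected subtree. Here bags containing vertex g are not connected in the tree, so the decomposition is invalid.

No — bags containing vertex g are not connected in the tree.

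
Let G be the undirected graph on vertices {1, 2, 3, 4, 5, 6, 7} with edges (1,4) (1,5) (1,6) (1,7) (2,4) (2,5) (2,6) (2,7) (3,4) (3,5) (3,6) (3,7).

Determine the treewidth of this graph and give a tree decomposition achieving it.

Every bag has size at most 4, so the width is 4 − 1 = 3 and tw(G) ≤ 3. For the lower bound: the 4 vertex sets {1,5}, {2,4}, {3}, {6} are disjoint, each induces a connected subgraph, and every pair is joined by at least one edge of G. Contracting each set to a single vertex therefore yields K_{4} as a minor, and since treewidth is minor-monotone, tw(G) ≥ tw(K_{4}) = 3. Combining the bounds, tw(G) = 3.

Treewidth 3.
One optimal decomposition is:
Bags: B1 = {1, 2, 3, 5}  B2 = {1, 2, 3, 4}  B3 = {1, 2, 3, 6}  B4 = {1, 2, 3, 7}
Tree: B1–B2, B2–B3, B3–B4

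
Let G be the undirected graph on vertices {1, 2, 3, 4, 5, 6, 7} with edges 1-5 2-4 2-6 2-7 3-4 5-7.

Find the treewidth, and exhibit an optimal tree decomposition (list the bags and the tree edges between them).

Each bag holds 2 vertices, so the decomposition has width 1, which upper-bounds the treewidth. Since G has at least one edge (e.g. 2–7), it is not an edgeless graph, so tw(G) ≥ 1. The upper and lower bounds meet at 1, so that is the treewidth.

Treewidth 1.
One such decomposition:
Bags: B1 = {2, 7}  B2 = {2, 4}  B3 = {5, 7}  B4 = {2, 6}  B5 = {3, 4}  B6 = {1, 5}
Tree: B1–B2, B1–B3, B1–B4, B2–B5, B3–B6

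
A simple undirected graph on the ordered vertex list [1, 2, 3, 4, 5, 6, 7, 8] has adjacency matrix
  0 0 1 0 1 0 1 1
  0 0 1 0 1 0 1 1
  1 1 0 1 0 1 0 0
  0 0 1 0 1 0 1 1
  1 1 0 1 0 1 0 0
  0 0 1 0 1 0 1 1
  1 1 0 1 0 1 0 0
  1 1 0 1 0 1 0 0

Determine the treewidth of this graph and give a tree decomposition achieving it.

Each bag holds 5 vertices, so the decomposition has width 4, which upper-bounds the treewidth. For the lower bound: the 5 vertex sets {2,7}, {1,3}, {4,5}, {8}, {6} are disjoint, each induces a connected subgraph, and every pair is joined by at least one edge of G. Contracting each set to a single vertex therefore yields K_{5} as a minor, and since treewidth is minor-monotone, tw(G) ≥ tw(K_{5}) = 4. Hence tw(G) = 4 exactly.

Treewidth 4.
One optimal decomposition is:
Bags: B1 = {2, 3, 5, 7, 8}  B2 = {1, 3, 5, 7, 8}  B3 = {3, 4, 5, 7, 8}  B4 = {3, 5, 6, 7, 8}
Tree: B1–B2, B2–B3, B3–B4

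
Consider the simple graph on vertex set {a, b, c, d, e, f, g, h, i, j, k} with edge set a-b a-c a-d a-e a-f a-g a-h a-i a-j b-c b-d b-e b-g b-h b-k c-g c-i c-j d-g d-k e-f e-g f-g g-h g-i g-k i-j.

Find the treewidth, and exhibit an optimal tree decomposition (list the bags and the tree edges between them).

Treewidth 3.
One optimal decomposition is:
Bags: B1 = {a, b, e, g}  B2 = {a, b, d, g}  B3 = {a, b, c, g}  B4 = {a, c, g, i}  B5 = {b, d, g, k}  B6 = {a, c, i, j}  B7 = {a, b, g, h}  B8 = {a, e, f, g}
Tree: B1–B2, B2–B3, B3–B4, B2–B5, B4–B6, B2–B7, B1–B8

Every bag has size at most 4, so the width is 4 − 1 = 3 and tw(G) ≤ 3. Conversely, {a, e, f, g} is a clique of size 4, and the vertices of any clique must share a bag in every tree decomposition; so some bag has ≥ 4 vertices and tw(G) ≥ 3. Combining the bounds, tw(G) = 3.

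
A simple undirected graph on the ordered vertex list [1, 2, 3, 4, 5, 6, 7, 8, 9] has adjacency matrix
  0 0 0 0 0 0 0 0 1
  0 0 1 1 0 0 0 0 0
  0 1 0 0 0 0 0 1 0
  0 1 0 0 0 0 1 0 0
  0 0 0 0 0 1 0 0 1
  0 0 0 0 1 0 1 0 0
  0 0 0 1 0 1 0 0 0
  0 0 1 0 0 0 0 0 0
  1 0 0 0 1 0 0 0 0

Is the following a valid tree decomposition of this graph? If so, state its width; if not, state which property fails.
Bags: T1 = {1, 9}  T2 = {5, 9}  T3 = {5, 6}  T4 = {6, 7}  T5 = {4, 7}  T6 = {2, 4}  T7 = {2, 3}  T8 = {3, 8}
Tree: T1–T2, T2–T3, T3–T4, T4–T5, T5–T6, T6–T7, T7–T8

Checking the three conditions: (i) the bags cover all of {1, 2, 3, 4, 5, 6, 7, 8, 9}; (ii) for each edge, some bag contains both endpoints; (iii) the bags containing any fixed vertex form a subtree. All hold, so the decomposition is valid with width 2 − 1 = 1.

Yes; width 1.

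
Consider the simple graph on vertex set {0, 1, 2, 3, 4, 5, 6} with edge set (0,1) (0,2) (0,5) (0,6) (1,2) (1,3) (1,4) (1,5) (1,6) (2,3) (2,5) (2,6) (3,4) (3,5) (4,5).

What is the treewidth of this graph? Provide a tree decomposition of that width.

Each bag holds 4 vertices, so the decomposition has width 3, which upper-bounds the treewidth. On the other hand G contains the 4-clique {0, 1, 2, 5}. A clique must lie in a single bag of any decomposition, so no decomposition can have width below 3. Hence tw(G) = 3 exactly.

Treewidth 3.
Bags: B1 = {1, 2, 3, 5}  B2 = {0, 1, 2, 5}  B3 = {0, 1, 2, 6}  B4 = {1, 3, 4, 5}
Tree: B1–B2, B2–B3, B1–B4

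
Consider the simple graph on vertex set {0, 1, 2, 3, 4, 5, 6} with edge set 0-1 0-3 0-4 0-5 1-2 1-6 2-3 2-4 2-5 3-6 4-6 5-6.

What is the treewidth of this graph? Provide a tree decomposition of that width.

The largest bag has 4 vertices, giving width 3; this decomposition certifies tw(G) ≤ 3. For the lower bound: the 4 vertex sets {1,6}, {0,3}, {2}, {5} are disjoint, each induces a connected subgraph, and every pair is joined by at least one edge of G. Contracting each set to a single vertex therefore yields K_{4} as a minor, and since treewidth is minor-monotone, tw(G) ≥ tw(K_{4}) = 3. Therefore the treewidth is 3.

Treewidth 3.
One optimal decomposition is:
Bags: B1 = {0, 1, 2, 6}  B2 = {0, 2, 3, 6}  B3 = {0, 2, 5, 6}  B4 = {0, 2, 4, 6}
Tree: B1–B2, B2–B3, B3–B4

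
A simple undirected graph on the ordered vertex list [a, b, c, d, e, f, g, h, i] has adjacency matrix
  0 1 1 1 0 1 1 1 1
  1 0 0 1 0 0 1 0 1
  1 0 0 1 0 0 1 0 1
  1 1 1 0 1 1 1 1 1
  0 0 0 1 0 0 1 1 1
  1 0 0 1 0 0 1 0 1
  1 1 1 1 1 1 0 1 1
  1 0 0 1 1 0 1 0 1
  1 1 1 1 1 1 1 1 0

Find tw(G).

A width-4 tree decomposition is:
Bags: B1 = {a, b, d, g, i}  B2 = {a, d, f, g, i}  B3 = {a, d, g, h, i}  B4 = {d, e, g, h, i}  B5 = {a, c, d, g, i}
Tree: B1–B2, B2–B3, B3–B4, B3–B5
Every bag has size at most 5, so the width is 5 − 1 = 4 and tw(G) ≤ 4. For the lower bound, the 5 vertices {d, e, g, h, i} are pairwise adjacent, and any tree decomposition puts a clique entirely inside one bag — forcing width ≥ 4. Combining the bounds, tw(G) = 4.

4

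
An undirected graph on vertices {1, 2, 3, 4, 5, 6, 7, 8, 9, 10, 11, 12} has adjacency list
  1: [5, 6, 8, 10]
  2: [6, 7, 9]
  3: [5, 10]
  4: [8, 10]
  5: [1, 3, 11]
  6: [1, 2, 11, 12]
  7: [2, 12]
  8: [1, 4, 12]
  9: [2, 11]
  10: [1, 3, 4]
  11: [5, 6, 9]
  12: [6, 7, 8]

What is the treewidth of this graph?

3

A width-3 tree decomposition is:
Bags: B1 = {3, 4, 5, 10}  B2 = {1, 4, 5, 10}  B3 = {1, 4, 5, 8}  B4 = {1, 5, 8, 11}  B5 = {1, 6, 8, 11}  B6 = {6, 8, 11, 12}  B7 = {6, 9, 11, 12}  B8 = {2, 6, 9, 12}  B9 = {2, 7, 9, 12}
Tree: B1–B2, B2–B3, B3–B4, B4–B5, B5–B6, B6–B7, B7–B8, B8–B9
Each bag holds 4 vertices, so the decomposition has width 3, which upper-bounds the treewidth. For the lower bound: the 4 vertex sets {3,4,10}, {5}, {1}, {6,8,11,12} are disjoint, each induces a connected subgraph, and every pair is joined by at least one edge of G. Contracting each set to a single vertex therefore yields K_{4} as a minor, and since treewidth is minor-monotone, tw(G) ≥ tw(K_{4}) = 3. Hence tw(G) = 3 exactly.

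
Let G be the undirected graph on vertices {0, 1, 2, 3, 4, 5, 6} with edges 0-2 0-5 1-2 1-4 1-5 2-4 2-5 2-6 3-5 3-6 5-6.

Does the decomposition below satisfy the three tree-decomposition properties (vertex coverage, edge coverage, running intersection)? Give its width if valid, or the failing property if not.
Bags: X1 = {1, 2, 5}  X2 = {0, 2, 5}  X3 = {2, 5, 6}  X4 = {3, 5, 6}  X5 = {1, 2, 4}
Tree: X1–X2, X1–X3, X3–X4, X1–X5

Every vertex of G appears in some bag (union = {0, 1, 2, 3, 4, 5, 6}); every edge is covered by a bag; and for each vertex v the set of bags containing v is connected in the bag tree. The decomposition is therefore valid. The largest bag has 3 vertices, so the width is 2.

Yes; width 2.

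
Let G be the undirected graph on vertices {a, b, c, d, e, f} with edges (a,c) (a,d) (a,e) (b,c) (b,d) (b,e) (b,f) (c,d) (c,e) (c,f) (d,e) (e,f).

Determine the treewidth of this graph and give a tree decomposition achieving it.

Treewidth 3.
Bags: B1 = {b, c, d, e}  B2 = {b, c, e, f}  B3 = {a, c, d, e}
Tree: B1–B2, B1–B3

Each bag holds 4 vertices, so the decomposition has width 3, which upper-bounds the treewidth. Conversely, {a, c, d, e} is a clique of size 4, and the vertices of any clique must share a bag in every tree decomposition; so some bag has ≥ 4 vertices and tw(G) ≥ 3. Hence tw(G) = 3 exactly.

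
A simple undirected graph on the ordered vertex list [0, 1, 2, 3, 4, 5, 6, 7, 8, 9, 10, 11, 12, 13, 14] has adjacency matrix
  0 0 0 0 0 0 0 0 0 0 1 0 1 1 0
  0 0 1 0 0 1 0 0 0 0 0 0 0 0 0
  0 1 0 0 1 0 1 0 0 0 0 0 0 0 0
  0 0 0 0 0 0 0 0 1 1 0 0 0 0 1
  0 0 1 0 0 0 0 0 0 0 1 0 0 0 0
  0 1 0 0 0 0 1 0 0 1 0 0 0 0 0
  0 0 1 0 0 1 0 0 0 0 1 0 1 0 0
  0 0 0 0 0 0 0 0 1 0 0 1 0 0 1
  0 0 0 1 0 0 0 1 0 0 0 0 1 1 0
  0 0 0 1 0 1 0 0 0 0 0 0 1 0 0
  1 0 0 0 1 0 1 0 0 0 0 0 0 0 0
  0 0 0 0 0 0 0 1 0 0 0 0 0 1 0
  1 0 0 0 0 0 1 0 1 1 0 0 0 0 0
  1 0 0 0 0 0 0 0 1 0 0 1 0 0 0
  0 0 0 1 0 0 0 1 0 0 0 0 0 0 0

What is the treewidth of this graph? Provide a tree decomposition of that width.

Treewidth 3.
One such decomposition:
Bags: B1 = {1, 2, 4, 5}  B2 = {2, 4, 5, 6}  B3 = {4, 5, 6, 10}  B4 = {5, 6, 9, 10}  B5 = {6, 9, 10, 12}  B6 = {0, 9, 10, 12}  B7 = {0, 3, 9, 12}  B8 = {0, 3, 8, 12}  B9 = {0, 3, 8, 13}  B10 = {3, 8, 13, 14}  B11 = {7, 8, 13, 14}  B12 = {7, 11, 13, 14}
Tree: B1–B2, B2–B3, B3–B4, B4–B5, B5–B6, B6–B7, B7–B8, B8–B9, B9–B10, B10–B11, B11–B12

Every bag has size at most 4, so the width is 4 − 1 = 3 and tw(G) ≤ 3. For the lower bound: the 4 vertex sets {1,2,4}, {5}, {6}, {0,9,10,12} are disjoint, each induces a connected subgraph, and every pair is joined by at least one edge of G. Contracting each set to a single vertex therefore yields K_{4} as a minor, and since treewidth is minor-monotone, tw(G) ≥ tw(K_{4}) = 3. The upper and lower bounds meet at 3, so that is the treewidth.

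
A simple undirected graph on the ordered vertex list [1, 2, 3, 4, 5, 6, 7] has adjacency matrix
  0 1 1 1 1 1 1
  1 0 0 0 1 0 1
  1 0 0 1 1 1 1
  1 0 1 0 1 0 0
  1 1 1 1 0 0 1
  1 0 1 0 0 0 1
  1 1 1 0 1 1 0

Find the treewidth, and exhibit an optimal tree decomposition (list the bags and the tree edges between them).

The largest bag has 4 vertices, giving width 3; this decomposition certifies tw(G) ≤ 3. For the lower bound, the 4 vertices {1, 2, 5, 7} are pairwise adjacent, and any tree decomposition puts a clique entirely inside one bag — forcing width ≥ 3. Combining the bounds, tw(G) = 3.

Treewidth 3.
Bags: B1 = {1, 2, 5, 7}  B2 = {1, 3, 5, 7}  B3 = {1, 3, 4, 5}  B4 = {1, 3, 6, 7}
Tree: B1–B2, B2–B3, B2–B4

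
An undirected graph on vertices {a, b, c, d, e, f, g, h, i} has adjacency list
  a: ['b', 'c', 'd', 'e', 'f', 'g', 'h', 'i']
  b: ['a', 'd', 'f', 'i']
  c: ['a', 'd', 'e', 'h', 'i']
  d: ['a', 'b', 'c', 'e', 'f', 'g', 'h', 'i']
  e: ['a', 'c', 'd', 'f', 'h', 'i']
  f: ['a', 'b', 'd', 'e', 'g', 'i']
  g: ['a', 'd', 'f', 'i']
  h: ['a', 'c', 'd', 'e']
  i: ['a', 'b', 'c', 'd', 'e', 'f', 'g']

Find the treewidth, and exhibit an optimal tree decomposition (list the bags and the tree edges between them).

Every bag has size at most 5, so the width is 5 − 1 = 4 and tw(G) ≤ 4. Conversely, {a, c, d, e, h} is a clique of size 5, and the vertices of any clique must share a bag in every tree decomposition; so some bag has ≥ 5 vertices and tw(G) ≥ 4. Combining the bounds, tw(G) = 4.

Treewidth 4.
One optimal decomposition is:
Bags: B1 = {a, d, e, f, i}  B2 = {a, d, f, g, i}  B3 = {a, b, d, f, i}  B4 = {a, c, d, e, i}  B5 = {a, c, d, e, h}
Tree: B1–B2, B2–B3, B1–B4, B4–B5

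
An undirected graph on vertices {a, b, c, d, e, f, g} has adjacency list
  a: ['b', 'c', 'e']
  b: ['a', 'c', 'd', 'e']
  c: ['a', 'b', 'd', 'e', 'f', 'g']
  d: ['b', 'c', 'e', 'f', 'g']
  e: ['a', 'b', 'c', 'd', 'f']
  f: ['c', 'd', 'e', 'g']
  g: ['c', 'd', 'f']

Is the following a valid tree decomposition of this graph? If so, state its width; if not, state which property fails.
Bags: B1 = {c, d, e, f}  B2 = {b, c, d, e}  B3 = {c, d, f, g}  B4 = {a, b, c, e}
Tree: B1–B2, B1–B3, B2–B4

Checking the three conditions: (i) the bags cover all of {a, b, c, d, e, f, g}; (ii) for each edge, some bag contains both endpoints; (iii) the bags containing any fixed vertex form a subtree. All hold, so the decomposition is valid with width 4 − 1 = 3.

Yes; width 3.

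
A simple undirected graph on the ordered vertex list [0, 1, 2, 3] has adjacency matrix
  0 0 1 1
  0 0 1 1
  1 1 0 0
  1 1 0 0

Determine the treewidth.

A width-2 tree decomposition is:
Bags: B1 = {0, 1, 2}  B2 = {0, 1, 3}
Tree: B1–B2
Each bag holds 3 vertices, so the decomposition has width 2, which upper-bounds the treewidth. Since 1–2–0–3–1 is a cycle in G, G is not acyclic. Forests are exactly the graphs of treewidth ≤ 1, so tw(G) ≥ 2. The upper and lower bounds meet at 2, so that is the treewidth.

2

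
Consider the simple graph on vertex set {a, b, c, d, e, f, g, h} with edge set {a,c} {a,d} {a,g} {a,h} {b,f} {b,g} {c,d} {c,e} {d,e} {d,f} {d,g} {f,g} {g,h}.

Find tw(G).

A width-2 tree decomposition is:
Bags: B1 = {a, d, g}  B2 = {a, g, h}  B3 = {d, f, g}  B4 = {a, c, d}  B5 = {c, d, e}  B6 = {b, f, g}
Tree: B1–B2, B1–B3, B1–B4, B4–B5, B3–B6
The largest bag has 3 vertices, giving width 2; this decomposition certifies tw(G) ≤ 2. For the lower bound, the 3 vertices {d, f, g} are pairwise adjacent, and any tree decomposition puts a clique entirely inside one bag — forcing width ≥ 2. The upper and lower bounds meet at 2, so that is the treewidth.

2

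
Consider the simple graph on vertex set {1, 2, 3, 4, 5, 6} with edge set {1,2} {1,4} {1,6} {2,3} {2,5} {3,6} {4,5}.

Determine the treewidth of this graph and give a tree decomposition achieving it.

The largest bag has 3 vertices, giving width 2; this decomposition certifies tw(G) ≤ 2. The edges 5–4–1–2–5 form a cycle, so G is not a tree and its treewidth is at least 2. Hence tw(G) = 2 exactly.

Treewidth 2.
Bags: B1 = {2, 4, 5}  B2 = {1, 2, 4}  B3 = {1, 2, 3}  B4 = {1, 3, 6}
Tree: B1–B2, B2–B3, B3–B4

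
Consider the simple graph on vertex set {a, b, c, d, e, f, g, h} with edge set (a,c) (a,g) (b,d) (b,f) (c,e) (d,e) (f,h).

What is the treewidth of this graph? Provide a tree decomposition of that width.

Treewidth 1.
One such decomposition:
Bags: B1 = {a, g}  B2 = {a, c}  B3 = {c, e}  B4 = {d, e}  B5 = {b, d}  B6 = {b, f}  B7 = {f, h}
Tree: B1–B2, B2–B3, B3–B4, B4–B5, B5–B6, B6–B7

The largest bag has 2 vertices, giving width 1; this decomposition certifies tw(G) ≤ 1. Any graph with an edge has treewidth ≥ 1, and G has the edge g–a. Hence tw(G) = 1 exactly.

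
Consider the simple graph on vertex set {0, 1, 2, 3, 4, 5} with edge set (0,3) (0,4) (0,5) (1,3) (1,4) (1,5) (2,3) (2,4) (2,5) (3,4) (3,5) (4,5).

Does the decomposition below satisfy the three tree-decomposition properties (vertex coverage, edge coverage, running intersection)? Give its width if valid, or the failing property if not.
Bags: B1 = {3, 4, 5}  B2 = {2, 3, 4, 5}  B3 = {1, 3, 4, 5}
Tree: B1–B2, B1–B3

A tree decomposition must satisfy three properties: every vertex lies in some bag; for every edge, both endpoints lie together in some bag; and for every vertex, the bags containing it form a connected subtree. Here vertex 0 appears in no bag, so the decomposition is invalid.

No — vertex 0 appears in no bag.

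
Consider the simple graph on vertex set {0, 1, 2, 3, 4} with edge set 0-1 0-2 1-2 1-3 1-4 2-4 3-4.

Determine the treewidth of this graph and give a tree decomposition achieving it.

The largest bag has 3 vertices, giving width 2; this decomposition certifies tw(G) ≤ 2. Conversely, {0, 1, 2} is a clique of size 3, and the vertices of any clique must share a bag in every tree decomposition; so some bag has ≥ 3 vertices and tw(G) ≥ 2. Hence tw(G) = 2 exactly.

Treewidth 2.
One such decomposition:
Bags: B1 = {1, 2, 4}  B2 = {1, 3, 4}  B3 = {0, 1, 2}
Tree: B1–B2, B1–B3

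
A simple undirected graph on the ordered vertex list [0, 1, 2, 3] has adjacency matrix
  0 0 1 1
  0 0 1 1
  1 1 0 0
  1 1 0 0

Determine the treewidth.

2

A width-2 tree decomposition is:
Bags: B1 = {0, 1, 3}  B2 = {0, 1, 2}
Tree: B1–B2
Every bag has size at most 3, so the width is 3 − 1 = 2 and tw(G) ≤ 2. For the lower bound, G contains the cycle 0–3–1–2–0, so G is not a forest; only forests have treewidth ≤ 1, hence tw(G) ≥ 2. Hence tw(G) = 2 exactly.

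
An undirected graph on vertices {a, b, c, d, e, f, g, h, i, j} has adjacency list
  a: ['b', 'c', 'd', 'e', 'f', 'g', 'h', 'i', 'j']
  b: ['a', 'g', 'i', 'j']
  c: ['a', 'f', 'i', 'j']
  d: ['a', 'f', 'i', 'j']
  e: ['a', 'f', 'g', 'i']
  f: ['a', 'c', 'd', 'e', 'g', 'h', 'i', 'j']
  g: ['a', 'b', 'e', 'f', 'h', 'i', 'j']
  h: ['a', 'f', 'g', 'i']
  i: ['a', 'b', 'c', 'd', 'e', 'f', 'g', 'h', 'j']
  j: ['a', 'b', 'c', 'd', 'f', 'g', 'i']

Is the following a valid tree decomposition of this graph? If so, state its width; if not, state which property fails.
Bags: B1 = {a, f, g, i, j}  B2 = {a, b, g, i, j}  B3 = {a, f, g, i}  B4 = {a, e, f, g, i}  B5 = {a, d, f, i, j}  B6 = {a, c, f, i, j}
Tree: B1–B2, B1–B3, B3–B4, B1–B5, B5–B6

A tree decomposition must satisfy three properties: every vertex lies in some bag; for every edge, both endpoints lie together in some bag; and for every vertex, the bags containing it form a connected subtree. Here vertex h appears in no bag, so the decomposition is invalid.

No — vertex h appears in no bag.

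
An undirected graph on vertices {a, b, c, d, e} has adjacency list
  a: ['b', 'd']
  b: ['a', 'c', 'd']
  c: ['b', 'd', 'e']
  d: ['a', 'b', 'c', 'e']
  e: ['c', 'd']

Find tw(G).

2

A width-2 tree decomposition is:
Bags: B1 = {b, c, d}  B2 = {c, d, e}  B3 = {a, b, d}
Tree: B1–B2, B1–B3
Each bag holds 3 vertices, so the decomposition has width 2, which upper-bounds the treewidth. Conversely, {c, d, e} is a clique of size 3, and the vertices of any clique must share a bag in every tree decomposition; so some bag has ≥ 3 vertices and tw(G) ≥ 2. The upper and lower bounds meet at 2, so that is the treewidth.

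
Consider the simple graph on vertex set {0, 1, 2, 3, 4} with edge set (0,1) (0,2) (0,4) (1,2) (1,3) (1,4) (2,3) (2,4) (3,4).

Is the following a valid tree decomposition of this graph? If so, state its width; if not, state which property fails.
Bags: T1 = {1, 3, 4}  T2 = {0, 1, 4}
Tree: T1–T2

A tree decomposition must satisfy three properties: every vertex lies in some bag; for every edge, both endpoints lie together in some bag; and for every vertex, the bags containing it form a connected subtree. Here vertex 2 appears in no bag, so the decomposition is invalid.

No — vertex 2 appears in no bag.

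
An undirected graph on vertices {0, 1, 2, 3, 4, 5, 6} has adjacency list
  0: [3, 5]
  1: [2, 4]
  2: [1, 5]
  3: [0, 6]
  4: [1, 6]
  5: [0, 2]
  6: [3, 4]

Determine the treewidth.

A width-2 tree decomposition is:
Bags: B1 = {1, 2, 5}  B2 = {1, 4, 5}  B3 = {4, 5, 6}  B4 = {3, 5, 6}  B5 = {0, 3, 5}
Tree: B1–B2, B2–B3, B3–B4, B4–B5
The largest bag has 3 vertices, giving width 2; this decomposition certifies tw(G) ≤ 2. Since 5–2–1–4–6–3–0–5 is a cycle in G, G is not acyclic. Forests are exactly the graphs of treewidth ≤ 1, so tw(G) ≥ 2. The upper and lower bounds meet at 2, so that is the treewidth.

2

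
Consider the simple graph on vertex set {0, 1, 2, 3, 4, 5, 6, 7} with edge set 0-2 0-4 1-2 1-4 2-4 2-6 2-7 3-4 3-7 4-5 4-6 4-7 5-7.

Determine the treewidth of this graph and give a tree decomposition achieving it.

Every bag has size at most 3, so the width is 3 − 1 = 2 and tw(G) ≤ 2. For the lower bound, the 3 vertices {0, 2, 4} are pairwise adjacent, and any tree decomposition puts a clique entirely inside one bag — forcing width ≥ 2. The upper and lower bounds meet at 2, so that is the treewidth.

Treewidth 2.
One such decomposition:
Bags: B1 = {2, 4, 7}  B2 = {0, 2, 4}  B3 = {3, 4, 7}  B4 = {1, 2, 4}  B5 = {2, 4, 6}  B6 = {4, 5, 7}
Tree: B1–B2, B1–B3, B2–B4, B2–B5, B3–B6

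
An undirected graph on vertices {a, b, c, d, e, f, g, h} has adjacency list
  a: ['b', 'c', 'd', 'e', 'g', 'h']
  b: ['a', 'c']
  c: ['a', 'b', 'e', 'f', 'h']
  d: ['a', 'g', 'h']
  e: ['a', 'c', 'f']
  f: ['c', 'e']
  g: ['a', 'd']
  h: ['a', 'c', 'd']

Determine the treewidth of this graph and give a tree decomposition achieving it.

Each bag holds 3 vertices, so the decomposition has width 2, which upper-bounds the treewidth. On the other hand G contains the 3-clique {a, d, g}. A clique must lie in a single bag of any decomposition, so no decomposition can have width below 2. Combining the bounds, tw(G) = 2.

Treewidth 2.
One such decomposition:
Bags: B1 = {a, b, c}  B2 = {a, c, h}  B3 = {a, c, e}  B4 = {c, e, f}  B5 = {a, d, h}  B6 = {a, d, g}
Tree: B1–B2, B1–B3, B3–B4, B2–B5, B5–B6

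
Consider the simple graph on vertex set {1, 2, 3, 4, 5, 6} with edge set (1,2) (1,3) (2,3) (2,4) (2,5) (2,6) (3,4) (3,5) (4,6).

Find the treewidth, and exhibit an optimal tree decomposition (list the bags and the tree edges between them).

Treewidth 2.
Bags: B1 = {2, 4, 6}  B2 = {2, 3, 4}  B3 = {1, 2, 3}  B4 = {2, 3, 5}
Tree: B1–B2, B2–B3, B2–B4

Every bag has size at most 3, so the width is 3 − 1 = 2 and tw(G) ≤ 2. Conversely, {1, 2, 3} is a clique of size 3, and the vertices of any clique must share a bag in every tree decomposition; so some bag has ≥ 3 vertices and tw(G) ≥ 2. Hence tw(G) = 2 exactly.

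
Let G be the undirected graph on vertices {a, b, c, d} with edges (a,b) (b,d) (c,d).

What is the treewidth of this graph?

1

A width-1 tree decomposition is:
Bags: B1 = {a, b}  B2 = {b, d}  B3 = {c, d}
Tree: B1–B2, B2–B3
Every bag has size at most 2, so the width is 2 − 1 = 1 and tw(G) ≤ 1. Since G has at least one edge (e.g. a–b), it is not an edgeless graph, so tw(G) ≥ 1. Hence tw(G) = 1 exactly.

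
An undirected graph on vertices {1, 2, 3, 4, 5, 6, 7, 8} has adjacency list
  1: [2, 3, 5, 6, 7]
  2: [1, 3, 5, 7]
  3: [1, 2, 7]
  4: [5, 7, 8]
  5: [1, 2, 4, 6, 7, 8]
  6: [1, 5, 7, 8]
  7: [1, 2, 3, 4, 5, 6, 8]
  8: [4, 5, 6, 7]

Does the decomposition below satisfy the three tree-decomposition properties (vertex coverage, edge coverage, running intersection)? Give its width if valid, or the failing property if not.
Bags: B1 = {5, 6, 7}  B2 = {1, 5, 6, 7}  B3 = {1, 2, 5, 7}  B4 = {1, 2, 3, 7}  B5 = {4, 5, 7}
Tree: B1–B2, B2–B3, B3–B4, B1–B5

A tree decomposition must satisfy three properties: every vertex lies in some bag; for every edge, both endpoints lie together in some bag; and for every vertex, the bags containing it form a connected subtree. Here vertex 8 appears in no bag, so the decomposition is invalid.

No — vertex 8 appears in no bag.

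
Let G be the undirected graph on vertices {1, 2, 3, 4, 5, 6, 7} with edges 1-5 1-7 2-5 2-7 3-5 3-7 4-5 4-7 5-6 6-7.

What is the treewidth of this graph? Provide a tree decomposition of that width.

The largest bag has 3 vertices, giving width 2; this decomposition certifies tw(G) ≤ 2. For the lower bound, G contains the cycle 5–3–7–4–5, so G is not a forest; only forests have treewidth ≤ 1, hence tw(G) ≥ 2. The upper and lower bounds meet at 2, so that is the treewidth.

Treewidth 2.
One optimal decomposition is:
Bags: B1 = {3, 5, 7}  B2 = {4, 5, 7}  B3 = {1, 5, 7}  B4 = {2, 5, 7}  B5 = {5, 6, 7}
Tree: B1–B2, B2–B3, B3–B4, B4–B5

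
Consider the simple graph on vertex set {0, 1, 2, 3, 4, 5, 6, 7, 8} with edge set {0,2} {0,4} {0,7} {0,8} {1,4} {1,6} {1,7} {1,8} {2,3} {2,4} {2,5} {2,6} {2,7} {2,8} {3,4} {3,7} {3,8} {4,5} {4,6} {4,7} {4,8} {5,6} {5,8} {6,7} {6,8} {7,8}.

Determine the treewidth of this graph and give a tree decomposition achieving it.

Treewidth 4.
One optimal decomposition is:
Bags: B1 = {0, 2, 4, 7, 8}  B2 = {2, 3, 4, 7, 8}  B3 = {2, 4, 6, 7, 8}  B4 = {2, 4, 5, 6, 8}  B5 = {1, 4, 6, 7, 8}
Tree: B1–B2, B2–B3, B3–B4, B3–B5

The largest bag has 5 vertices, giving width 4; this decomposition certifies tw(G) ≤ 4. For the lower bound, the 5 vertices {1, 4, 6, 7, 8} are pairwise adjacent, and any tree decomposition puts a clique entirely inside one bag — forcing width ≥ 4. The upper and lower bounds meet at 4, so that is the treewidth.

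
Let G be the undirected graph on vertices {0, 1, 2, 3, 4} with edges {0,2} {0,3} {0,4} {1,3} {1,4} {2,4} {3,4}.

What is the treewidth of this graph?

A width-2 tree decomposition is:
Bags: B1 = {0, 3, 4}  B2 = {1, 3, 4}  B3 = {0, 2, 4}
Tree: B1–B2, B1–B3
Each bag holds 3 vertices, so the decomposition has width 2, which upper-bounds the treewidth. For the lower bound, the 3 vertices {0, 2, 4} are pairwise adjacent, and any tree decomposition puts a clique entirely inside one bag — forcing width ≥ 2. Hence tw(G) = 2 exactly.

2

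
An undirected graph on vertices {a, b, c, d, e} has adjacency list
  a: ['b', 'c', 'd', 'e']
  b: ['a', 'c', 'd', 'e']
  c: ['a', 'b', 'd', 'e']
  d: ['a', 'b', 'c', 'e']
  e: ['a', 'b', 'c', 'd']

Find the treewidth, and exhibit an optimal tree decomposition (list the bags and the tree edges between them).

A single bag containing all 5 vertices is trivially a valid decomposition of width 4. Conversely, {a, b, c, d, e} is a clique of size 5, and the vertices of any clique must share a bag in every tree decomposition; so some bag has ≥ 5 vertices and tw(G) ≥ 4. The upper and lower bounds meet at 4, so that is the treewidth.

Treewidth 4.
One optimal decomposition is:
Bags: B1 = {a, b, c, d, e}
Tree: (single bag)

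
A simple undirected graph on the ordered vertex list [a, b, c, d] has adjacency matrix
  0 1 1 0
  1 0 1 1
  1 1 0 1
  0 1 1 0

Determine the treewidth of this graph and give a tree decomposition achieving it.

Treewidth 2.
Bags: B1 = {a, b, c}  B2 = {b, c, d}
Tree: B1–B2

Each bag holds 3 vertices, so the decomposition has width 2, which upper-bounds the treewidth. On the other hand G contains the 3-clique {b, c, d}. A clique must lie in a single bag of any decomposition, so no decomposition can have width below 2. Therefore the treewidth is 2.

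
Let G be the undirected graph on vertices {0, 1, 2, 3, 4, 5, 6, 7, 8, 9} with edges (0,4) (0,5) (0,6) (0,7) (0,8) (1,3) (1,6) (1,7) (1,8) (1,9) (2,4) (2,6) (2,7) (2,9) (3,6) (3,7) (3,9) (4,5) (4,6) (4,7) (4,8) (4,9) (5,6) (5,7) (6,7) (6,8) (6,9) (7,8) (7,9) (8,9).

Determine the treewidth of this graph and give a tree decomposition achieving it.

Treewidth 4.
One optimal decomposition is:
Bags: B1 = {4, 6, 7, 8, 9}  B2 = {0, 4, 6, 7, 8}  B3 = {0, 4, 5, 6, 7}  B4 = {1, 6, 7, 8, 9}  B5 = {2, 4, 6, 7, 9}  B6 = {1, 3, 6, 7, 9}
Tree: B1–B2, B2–B3, B1–B4, B1–B5, B4–B6

Each bag holds 5 vertices, so the decomposition has width 4, which upper-bounds the treewidth. On the other hand G contains the 5-clique {1, 6, 7, 8, 9}. A clique must lie in a single bag of any decomposition, so no decomposition can have width below 4. The upper and lower bounds meet at 4, so that is the treewidth.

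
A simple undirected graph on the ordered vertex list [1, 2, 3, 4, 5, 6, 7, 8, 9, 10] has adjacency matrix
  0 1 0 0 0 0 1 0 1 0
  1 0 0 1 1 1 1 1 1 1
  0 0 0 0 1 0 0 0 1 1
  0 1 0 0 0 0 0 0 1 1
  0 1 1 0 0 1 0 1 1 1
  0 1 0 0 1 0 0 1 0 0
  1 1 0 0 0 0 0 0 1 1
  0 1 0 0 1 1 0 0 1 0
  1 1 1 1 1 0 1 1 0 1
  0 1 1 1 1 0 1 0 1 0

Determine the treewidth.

A width-3 tree decomposition is:
Bags: B1 = {2, 7, 9, 10}  B2 = {2, 5, 9, 10}  B3 = {2, 4, 9, 10}  B4 = {2, 5, 8, 9}  B5 = {1, 2, 7, 9}  B6 = {3, 5, 9, 10}  B7 = {2, 5, 6, 8}
Tree: B1–B2, B2–B3, B2–B4, B1–B5, B2–B6, B4–B7
Every bag has size at most 4, so the width is 4 − 1 = 3 and tw(G) ≤ 3. On the other hand G contains the 4-clique {2, 5, 8, 9}. A clique must lie in a single bag of any decomposition, so no decomposition can have width below 3. Combining the bounds, tw(G) = 3.

3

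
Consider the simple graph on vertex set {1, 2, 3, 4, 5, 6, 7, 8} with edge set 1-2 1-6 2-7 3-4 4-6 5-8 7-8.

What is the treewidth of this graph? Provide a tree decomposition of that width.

Every bag has size at most 2, so the width is 2 − 1 = 1 and tw(G) ≤ 1. Any graph with an edge has treewidth ≥ 1, and G has the edge 3–4. The upper and lower bounds meet at 1, so that is the treewidth.

Treewidth 1.
Bags: B1 = {3, 4}  B2 = {4, 6}  B3 = {1, 6}  B4 = {1, 2}  B5 = {2, 7}  B6 = {7, 8}  B7 = {5, 8}
Tree: B1–B2, B2–B3, B3–B4, B4–B5, B5–B6, B6–B7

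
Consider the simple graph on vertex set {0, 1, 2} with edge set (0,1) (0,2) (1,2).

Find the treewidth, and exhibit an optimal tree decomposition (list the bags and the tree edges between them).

Treewidth 2.
One such decomposition:
Bags: B1 = {0, 1, 2}
Tree: (single bag)

With just one bag of size 3, the width is 3 − 1 = 2, so tw(G) ≤ 2. For the lower bound, the 3 vertices {0, 1, 2} are pairwise adjacent, and any tree decomposition puts a clique entirely inside one bag — forcing width ≥ 2. Therefore the treewidth is 2.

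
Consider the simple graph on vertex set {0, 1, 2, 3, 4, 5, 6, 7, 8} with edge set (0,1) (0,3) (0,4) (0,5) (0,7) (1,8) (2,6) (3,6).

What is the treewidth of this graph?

A width-1 tree decomposition is:
Bags: B1 = {3, 6}  B2 = {2, 6}  B3 = {0, 3}  B4 = {0, 7}  B5 = {0, 1}  B6 = {0, 5}  B7 = {1, 8}  B8 = {0, 4}
Tree: B1–B2, B1–B3, B3–B4, B4–B5, B5–B6, B5–B7, B5–B8
Every bag has size at most 2, so the width is 2 − 1 = 1 and tw(G) ≤ 1. Since G has at least one edge (e.g. 3–6), it is not an edgeless graph, so tw(G) ≥ 1. Hence tw(G) = 1 exactly.

1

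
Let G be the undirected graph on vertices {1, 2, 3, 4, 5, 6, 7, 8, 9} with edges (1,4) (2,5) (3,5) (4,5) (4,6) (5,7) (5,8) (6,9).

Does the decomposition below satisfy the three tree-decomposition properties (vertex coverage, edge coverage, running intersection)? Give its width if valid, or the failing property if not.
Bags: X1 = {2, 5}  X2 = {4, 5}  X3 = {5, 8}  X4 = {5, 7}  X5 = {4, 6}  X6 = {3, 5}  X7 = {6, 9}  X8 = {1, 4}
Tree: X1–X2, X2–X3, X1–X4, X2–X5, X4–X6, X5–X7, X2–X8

Vertex coverage: the bags together contain {1, 2, 3, 4, 5, 6, 7, 8, 9}, the full vertex set. Edge coverage: each edge of G has both endpoints in at least one bag. Running intersection: for every vertex, the bags containing it form a connected subtree. All three properties hold, so this is a valid tree decomposition of width max|bag| − 1 = 1, and hence tw(G) ≤ 1.

Yes; width 1.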